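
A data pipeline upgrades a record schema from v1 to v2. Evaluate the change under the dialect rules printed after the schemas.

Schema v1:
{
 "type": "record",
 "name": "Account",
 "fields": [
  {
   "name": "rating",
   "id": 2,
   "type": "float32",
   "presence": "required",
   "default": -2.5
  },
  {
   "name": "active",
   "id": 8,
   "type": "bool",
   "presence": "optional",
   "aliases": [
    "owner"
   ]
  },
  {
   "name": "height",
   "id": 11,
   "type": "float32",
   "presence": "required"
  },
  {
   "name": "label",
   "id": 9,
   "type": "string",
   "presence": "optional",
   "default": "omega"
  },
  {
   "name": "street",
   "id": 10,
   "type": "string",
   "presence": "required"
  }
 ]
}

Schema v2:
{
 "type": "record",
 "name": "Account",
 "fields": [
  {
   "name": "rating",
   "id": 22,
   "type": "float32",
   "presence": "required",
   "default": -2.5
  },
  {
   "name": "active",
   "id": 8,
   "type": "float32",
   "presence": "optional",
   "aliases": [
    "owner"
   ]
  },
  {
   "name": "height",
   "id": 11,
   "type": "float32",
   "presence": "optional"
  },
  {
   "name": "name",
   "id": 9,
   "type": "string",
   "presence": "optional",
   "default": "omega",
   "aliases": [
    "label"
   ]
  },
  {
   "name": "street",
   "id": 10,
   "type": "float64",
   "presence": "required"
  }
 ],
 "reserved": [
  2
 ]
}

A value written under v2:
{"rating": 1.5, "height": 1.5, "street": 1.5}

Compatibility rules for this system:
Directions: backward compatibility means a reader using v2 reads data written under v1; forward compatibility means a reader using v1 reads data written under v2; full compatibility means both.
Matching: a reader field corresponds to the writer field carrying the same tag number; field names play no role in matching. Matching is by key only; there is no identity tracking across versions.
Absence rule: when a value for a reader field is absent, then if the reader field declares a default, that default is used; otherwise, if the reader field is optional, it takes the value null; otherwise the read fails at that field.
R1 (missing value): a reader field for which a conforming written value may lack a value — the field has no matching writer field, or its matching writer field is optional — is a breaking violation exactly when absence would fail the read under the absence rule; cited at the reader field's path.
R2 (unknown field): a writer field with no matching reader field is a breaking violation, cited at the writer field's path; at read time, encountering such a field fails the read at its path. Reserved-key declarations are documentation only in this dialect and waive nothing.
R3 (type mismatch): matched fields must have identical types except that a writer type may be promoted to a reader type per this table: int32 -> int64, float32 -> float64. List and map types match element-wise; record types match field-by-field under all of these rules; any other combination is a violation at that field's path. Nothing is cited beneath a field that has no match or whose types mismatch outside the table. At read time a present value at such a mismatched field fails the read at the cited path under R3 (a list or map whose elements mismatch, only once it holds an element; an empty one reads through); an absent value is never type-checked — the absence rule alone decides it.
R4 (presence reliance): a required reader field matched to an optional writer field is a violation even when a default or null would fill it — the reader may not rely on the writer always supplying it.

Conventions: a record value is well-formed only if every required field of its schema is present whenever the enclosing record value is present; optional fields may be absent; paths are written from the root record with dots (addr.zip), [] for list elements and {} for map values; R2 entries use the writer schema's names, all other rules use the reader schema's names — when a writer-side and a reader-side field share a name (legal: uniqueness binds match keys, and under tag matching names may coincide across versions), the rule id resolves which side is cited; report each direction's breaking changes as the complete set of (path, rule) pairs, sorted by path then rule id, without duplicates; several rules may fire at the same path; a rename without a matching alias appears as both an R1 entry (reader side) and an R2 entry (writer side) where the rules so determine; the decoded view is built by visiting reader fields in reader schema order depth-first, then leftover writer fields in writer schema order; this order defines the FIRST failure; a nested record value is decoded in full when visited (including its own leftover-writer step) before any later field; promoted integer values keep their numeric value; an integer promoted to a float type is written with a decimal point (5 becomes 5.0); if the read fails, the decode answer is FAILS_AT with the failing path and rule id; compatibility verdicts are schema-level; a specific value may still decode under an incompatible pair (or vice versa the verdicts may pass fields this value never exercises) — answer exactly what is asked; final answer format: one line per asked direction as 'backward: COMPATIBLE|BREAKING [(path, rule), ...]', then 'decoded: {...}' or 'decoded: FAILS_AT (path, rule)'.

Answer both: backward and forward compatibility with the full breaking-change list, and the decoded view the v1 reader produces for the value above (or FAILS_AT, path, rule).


backward: BREAKING [(active, R3), (rating, R2), (street, R3)]; forward: BREAKING [(active, R3), (height, R1), (height, R4), (rating, R2), (street, R3)]; decoded: FAILS_AT (street, R3)

in Account below, arrows point writer -> reader
backward analysis of Account with v2 as reader and v1 as writer:
  rating: no writer-side match
  active <- active (bool -> float32, writer optional)
  height <- height (float32 -> float32, writer required)
  name <- label (string -> string, writer optional)
  street <- street (string -> float64, writer required)
  writer field rating has no reader counterpart
  breaking: (active, R3)
  breaking: (rating, R2)
  breaking: (street, R3)
  backward on Account therefore BREAKING (3)
forward analysis of Account with v1 as reader and v2 as writer:
  rating: no writer-side match
  active <- active (float32 -> bool, writer optional)
  height <- height (float32 -> float32, writer optional)
  label <- name (string -> string, writer optional)
  street <- street (float64 -> string, writer required)
  writer field rating has no reader counterpart
  breaking: (active, R3)
  breaking: (height, R1)
  breaking: (height, R4)
  breaking: (rating, R2)
  breaking: (street, R3)
  forward on Account therefore BREAKING (5)
decode (reader v1):
  rating := -2.5 (absent -> default)
  active := null (absent, optional -> null)
  height := 1.5
  label := "omega" (absent -> default)
  read fails at street under R3
  => FAILS_AT (street, R3)


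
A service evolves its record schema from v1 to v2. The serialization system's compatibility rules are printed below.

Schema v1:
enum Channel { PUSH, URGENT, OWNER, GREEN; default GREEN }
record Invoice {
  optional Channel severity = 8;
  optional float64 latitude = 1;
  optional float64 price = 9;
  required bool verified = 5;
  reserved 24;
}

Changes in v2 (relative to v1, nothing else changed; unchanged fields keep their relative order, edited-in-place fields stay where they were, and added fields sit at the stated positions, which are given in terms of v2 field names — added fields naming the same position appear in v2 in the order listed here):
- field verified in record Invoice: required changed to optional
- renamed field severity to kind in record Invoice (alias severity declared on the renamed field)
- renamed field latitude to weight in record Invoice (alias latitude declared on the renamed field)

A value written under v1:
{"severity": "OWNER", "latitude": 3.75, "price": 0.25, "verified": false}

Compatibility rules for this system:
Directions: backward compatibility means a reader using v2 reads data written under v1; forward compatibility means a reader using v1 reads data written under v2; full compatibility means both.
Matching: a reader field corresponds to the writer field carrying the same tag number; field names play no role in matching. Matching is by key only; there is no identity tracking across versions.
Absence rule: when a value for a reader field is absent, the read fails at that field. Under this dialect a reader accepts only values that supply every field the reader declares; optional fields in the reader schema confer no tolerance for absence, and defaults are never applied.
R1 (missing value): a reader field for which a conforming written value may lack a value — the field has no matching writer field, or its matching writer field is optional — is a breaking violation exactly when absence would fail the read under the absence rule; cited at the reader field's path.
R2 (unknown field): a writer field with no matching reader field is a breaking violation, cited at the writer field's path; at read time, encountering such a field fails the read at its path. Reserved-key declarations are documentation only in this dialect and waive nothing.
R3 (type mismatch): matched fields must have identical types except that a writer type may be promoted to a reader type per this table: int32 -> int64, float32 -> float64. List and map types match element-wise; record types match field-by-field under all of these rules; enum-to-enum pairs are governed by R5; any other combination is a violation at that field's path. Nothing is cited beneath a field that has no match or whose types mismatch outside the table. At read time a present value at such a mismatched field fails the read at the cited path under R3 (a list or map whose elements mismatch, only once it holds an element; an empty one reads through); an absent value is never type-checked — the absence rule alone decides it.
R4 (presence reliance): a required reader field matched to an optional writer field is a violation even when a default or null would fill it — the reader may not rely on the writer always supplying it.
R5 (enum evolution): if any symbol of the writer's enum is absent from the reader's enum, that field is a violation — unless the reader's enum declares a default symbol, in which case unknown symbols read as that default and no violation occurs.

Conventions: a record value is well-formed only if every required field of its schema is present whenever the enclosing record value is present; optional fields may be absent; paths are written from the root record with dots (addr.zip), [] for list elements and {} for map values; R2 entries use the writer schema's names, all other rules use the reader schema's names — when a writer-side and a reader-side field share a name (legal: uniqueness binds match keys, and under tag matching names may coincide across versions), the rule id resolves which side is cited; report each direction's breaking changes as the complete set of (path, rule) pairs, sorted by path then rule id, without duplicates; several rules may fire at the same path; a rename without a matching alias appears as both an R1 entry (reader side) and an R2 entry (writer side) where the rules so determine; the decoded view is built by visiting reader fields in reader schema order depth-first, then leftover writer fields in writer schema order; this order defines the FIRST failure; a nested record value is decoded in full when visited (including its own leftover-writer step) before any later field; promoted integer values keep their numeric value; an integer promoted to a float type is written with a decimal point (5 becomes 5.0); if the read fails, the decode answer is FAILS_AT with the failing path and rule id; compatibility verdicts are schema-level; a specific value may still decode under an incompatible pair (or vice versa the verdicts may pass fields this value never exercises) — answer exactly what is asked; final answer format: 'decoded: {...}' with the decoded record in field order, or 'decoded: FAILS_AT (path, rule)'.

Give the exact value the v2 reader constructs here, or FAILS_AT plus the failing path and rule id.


the writer's type comes first in each Invoice pair
decoding the Invoice value with the v2 reader:
  kind := "OWNER" (from writer severity)
  weight := 3.75 (from writer latitude)
  price := 0.25
  verified := false
  => decoded: {"kind": "OWNER", "weight": 3.75, "price": 0.25, "verified": false}
remaining Invoice differences; none change what is asked:
  field verified in record Invoice: required changed to optional -> shifts the Invoice verdicts, not this decode

decoded: {"kind": "OWNER", "weight": 3.75, "price": 0.25, "verified": false}


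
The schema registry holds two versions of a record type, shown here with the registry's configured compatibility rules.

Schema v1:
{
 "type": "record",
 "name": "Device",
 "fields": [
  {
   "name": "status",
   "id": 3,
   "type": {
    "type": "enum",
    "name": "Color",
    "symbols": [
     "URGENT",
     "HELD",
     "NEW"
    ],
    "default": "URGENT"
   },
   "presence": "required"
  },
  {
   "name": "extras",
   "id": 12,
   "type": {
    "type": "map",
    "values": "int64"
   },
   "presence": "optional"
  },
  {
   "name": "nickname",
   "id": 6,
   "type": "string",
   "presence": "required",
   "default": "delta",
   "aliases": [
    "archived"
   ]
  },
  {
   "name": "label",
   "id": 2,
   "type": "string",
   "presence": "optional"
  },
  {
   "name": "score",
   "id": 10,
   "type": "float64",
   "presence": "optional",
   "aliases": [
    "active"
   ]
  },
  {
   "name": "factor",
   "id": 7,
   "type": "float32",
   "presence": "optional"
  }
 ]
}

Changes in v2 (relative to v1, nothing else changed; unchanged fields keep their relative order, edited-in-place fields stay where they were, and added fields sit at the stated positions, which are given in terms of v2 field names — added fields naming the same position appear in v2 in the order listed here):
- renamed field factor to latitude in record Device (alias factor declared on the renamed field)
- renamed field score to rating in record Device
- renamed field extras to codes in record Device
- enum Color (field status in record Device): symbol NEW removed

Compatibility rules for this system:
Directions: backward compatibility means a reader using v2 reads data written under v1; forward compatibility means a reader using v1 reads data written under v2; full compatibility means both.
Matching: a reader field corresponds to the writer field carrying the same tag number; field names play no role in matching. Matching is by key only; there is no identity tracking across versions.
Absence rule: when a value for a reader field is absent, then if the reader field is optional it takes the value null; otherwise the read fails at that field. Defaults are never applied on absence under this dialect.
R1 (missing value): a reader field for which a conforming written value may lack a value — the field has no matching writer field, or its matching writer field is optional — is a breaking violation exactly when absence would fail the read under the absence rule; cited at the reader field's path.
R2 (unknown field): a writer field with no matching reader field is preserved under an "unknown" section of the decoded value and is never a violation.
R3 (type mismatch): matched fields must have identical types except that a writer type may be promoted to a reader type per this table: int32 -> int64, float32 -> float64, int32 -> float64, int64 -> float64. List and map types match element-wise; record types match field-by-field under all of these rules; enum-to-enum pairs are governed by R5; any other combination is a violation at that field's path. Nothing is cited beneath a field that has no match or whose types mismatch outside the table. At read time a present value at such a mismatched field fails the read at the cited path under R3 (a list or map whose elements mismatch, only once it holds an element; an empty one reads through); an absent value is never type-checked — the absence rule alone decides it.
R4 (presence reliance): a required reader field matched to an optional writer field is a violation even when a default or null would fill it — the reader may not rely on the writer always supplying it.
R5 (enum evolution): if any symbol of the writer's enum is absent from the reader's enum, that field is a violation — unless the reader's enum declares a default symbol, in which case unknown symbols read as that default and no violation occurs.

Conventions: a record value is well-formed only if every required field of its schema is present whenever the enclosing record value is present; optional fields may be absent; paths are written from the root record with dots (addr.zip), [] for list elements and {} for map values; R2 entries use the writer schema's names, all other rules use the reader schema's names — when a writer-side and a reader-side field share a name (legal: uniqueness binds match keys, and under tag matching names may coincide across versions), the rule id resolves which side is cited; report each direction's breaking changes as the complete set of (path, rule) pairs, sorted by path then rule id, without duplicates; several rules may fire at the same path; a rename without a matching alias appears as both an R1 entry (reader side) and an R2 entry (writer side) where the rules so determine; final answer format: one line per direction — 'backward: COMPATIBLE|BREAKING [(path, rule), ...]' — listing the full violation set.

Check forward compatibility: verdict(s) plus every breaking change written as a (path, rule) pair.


forward: COMPATIBLE []

each type pair in Device: writer, then reader
forward on Device — v1 reading data written by v2:
  writer required, Color -> Color: reader status maps from writer status
  writer optional, map<string, int64> -> map<string, int64>: reader extras maps from writer codes
  writer required, string -> string: reader nickname maps from writer nickname
  writer optional, string -> string: reader label maps from writer label
  writer optional, float64 -> float64: reader score maps from writer rating
  writer optional, float32 -> float32: reader factor maps from writer latitude
  => forward: COMPATIBLE
checking off the Device differences that do not matter here:
  renamed field factor to latitude in record Device (alias factor declared on the renamed field) -> no rule fires on it in Device's dialect; the asked verdict holds
  renamed field score to rating in record Device -> no rule fires on it in Device's dialect; the asked verdict holds
  renamed field extras to codes in record Device -> no rule fires on it in Device's dialect; the asked verdict holds
  enum Color (field status in record Device): symbol NEW removed -> no rule fires on it in Device's dialect; the asked verdict holds


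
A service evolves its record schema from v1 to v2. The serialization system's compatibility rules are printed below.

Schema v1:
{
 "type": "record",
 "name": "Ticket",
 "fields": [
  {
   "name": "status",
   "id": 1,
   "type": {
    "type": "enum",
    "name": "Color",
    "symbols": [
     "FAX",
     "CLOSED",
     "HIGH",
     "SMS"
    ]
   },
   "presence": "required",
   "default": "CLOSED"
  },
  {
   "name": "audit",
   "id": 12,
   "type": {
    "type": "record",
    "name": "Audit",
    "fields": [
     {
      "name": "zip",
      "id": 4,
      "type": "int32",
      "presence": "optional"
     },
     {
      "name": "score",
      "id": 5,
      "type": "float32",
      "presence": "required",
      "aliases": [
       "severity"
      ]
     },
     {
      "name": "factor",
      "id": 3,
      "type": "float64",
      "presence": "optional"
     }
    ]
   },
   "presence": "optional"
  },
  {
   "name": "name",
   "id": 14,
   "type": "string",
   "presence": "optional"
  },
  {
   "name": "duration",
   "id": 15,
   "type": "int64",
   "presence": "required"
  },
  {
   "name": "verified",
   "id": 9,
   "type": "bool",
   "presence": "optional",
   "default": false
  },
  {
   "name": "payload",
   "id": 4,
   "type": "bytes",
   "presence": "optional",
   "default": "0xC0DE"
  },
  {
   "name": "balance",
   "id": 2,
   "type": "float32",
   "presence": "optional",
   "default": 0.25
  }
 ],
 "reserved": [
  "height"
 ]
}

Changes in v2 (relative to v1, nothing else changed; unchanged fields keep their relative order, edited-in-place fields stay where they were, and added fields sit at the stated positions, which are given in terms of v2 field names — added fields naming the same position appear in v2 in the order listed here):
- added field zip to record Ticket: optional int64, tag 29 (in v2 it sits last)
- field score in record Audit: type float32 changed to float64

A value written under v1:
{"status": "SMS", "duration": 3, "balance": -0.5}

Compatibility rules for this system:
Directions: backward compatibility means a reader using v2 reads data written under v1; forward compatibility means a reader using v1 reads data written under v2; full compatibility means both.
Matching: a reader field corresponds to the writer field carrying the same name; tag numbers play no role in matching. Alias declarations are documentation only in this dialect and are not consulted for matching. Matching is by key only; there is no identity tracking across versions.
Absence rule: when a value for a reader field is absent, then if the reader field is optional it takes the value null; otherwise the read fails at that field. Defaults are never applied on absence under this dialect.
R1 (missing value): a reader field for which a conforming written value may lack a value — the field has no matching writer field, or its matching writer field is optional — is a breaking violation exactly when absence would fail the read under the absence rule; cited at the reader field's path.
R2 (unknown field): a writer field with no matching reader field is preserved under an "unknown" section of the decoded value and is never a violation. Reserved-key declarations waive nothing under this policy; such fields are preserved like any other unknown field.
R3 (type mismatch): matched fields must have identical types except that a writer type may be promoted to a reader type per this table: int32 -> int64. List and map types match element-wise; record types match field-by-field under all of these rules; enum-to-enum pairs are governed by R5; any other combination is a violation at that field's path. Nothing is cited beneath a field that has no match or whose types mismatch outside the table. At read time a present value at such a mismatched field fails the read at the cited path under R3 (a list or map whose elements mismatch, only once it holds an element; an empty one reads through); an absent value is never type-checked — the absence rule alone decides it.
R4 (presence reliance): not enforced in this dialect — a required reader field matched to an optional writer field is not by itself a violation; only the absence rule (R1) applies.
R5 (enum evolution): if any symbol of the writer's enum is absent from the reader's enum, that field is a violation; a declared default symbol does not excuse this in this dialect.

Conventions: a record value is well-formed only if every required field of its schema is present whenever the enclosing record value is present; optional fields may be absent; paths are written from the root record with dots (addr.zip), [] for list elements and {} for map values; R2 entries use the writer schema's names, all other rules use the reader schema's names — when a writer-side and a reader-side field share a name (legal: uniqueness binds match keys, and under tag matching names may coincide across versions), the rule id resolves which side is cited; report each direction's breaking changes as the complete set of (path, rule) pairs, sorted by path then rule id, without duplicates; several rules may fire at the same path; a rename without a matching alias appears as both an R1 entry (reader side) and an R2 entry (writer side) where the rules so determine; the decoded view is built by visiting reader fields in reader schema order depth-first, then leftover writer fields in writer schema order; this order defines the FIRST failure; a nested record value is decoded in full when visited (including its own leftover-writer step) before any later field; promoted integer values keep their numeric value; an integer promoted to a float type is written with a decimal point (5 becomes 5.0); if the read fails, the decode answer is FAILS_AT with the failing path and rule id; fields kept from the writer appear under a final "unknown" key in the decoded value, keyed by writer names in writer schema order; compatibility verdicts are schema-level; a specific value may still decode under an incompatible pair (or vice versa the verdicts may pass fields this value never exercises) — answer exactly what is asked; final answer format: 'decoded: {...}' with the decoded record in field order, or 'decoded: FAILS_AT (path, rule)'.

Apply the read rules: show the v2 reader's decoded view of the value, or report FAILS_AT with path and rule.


arrows below run writer -> reader for Ticket
decoding the Ticket value with the v2 reader:
  status := "SMS"
  audit := null (not supplied -> null)
  name := null (not supplied -> null)
  duration := 3
  verified := null (not supplied -> null)
  payload := null (not supplied -> null)
  balance := -0.5
  zip := null (not supplied -> null)
  => decoded: {"status": "SMS", "audit": null, "name": null, "duration": 3, "verified": null, "payload": null, "balance": -0.5, "zip": null}
checking off the Ticket differences that do not matter here:
  field score in record Audit: type float32 changed to float64 -> a verdict-level change on Ticket — the shown value reads the same

decoded: {"status": "SMS", "audit": null, "name": null, "duration": 3, "verified": null, "payload": null, "balance": -0.5, "zip": null}


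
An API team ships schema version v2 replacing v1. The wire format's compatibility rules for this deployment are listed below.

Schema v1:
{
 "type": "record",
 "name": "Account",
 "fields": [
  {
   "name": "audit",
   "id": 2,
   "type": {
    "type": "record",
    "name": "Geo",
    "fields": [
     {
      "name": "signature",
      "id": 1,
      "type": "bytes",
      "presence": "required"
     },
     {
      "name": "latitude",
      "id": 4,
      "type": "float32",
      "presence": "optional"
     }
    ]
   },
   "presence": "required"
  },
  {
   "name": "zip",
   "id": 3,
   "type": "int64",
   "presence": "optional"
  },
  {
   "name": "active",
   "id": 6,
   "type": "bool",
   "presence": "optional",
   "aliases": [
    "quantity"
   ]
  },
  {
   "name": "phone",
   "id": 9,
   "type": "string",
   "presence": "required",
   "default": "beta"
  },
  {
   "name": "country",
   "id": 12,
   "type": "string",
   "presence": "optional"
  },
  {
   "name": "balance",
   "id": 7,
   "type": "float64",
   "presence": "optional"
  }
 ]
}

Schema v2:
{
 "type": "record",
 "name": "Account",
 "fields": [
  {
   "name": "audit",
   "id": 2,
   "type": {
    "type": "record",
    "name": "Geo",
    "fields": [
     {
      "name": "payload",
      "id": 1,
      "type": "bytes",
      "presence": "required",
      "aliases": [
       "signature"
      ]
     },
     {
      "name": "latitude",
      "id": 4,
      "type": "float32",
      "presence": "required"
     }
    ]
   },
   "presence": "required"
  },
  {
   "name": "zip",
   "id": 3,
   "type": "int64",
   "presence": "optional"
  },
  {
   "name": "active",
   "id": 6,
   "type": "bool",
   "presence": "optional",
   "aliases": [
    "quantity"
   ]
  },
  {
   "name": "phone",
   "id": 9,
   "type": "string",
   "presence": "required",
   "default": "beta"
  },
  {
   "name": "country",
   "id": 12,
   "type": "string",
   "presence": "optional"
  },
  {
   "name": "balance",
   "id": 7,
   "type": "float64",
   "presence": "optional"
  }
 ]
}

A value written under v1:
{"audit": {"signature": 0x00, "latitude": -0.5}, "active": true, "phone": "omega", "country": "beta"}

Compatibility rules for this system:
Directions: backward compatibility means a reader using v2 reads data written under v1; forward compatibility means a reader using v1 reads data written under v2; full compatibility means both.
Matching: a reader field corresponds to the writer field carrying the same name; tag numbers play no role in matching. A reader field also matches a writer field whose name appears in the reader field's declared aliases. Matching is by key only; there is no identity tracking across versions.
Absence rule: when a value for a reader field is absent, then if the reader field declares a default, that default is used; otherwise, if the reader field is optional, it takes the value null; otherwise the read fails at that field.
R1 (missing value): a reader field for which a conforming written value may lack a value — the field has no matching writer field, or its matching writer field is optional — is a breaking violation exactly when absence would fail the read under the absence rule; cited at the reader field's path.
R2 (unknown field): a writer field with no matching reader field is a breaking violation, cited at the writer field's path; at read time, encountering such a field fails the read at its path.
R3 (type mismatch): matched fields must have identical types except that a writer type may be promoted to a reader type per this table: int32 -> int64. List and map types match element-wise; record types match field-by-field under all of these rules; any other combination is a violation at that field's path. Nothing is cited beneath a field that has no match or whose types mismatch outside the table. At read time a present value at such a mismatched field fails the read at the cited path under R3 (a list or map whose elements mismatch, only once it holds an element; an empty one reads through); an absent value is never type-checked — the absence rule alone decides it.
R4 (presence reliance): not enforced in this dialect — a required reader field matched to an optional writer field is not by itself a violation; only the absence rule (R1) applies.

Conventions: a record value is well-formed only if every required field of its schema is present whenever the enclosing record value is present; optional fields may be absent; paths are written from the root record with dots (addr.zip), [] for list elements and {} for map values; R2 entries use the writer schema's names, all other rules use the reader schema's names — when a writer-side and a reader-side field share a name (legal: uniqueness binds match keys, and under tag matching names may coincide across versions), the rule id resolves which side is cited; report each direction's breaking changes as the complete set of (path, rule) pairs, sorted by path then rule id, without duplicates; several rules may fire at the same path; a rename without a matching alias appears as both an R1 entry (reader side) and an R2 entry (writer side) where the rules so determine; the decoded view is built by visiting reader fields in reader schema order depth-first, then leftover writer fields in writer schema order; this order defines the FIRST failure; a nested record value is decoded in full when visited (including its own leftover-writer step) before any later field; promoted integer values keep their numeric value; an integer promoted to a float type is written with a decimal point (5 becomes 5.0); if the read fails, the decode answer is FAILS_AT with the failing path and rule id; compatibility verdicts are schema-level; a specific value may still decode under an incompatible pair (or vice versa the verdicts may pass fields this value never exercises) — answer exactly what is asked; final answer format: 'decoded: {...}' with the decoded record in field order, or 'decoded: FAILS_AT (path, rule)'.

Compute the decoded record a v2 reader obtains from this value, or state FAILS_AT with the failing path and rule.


decoded: {"audit": {"payload": 0x00, "latitude": -0.5}, "zip": null, "active": true, "phone": "omega", "country": "beta", "balance": null}

in Account below, arrows point writer -> reader
decoding the Account value with the v2 reader:
  audit.payload := 0x00 (from writer signature)
  audit.latitude := -0.5
  zip := null (absent, optional -> null)
  active := true
  phone := "omega"
  country := "beta"
  balance := null (absent, optional -> null)
  => decoded: {"audit": {"payload": 0x00, "latitude": -0.5}, "zip": null, "active": true, "phone": "omega", "country": "beta", "balance": null}
remaining Account differences; none change what is asked:
  field latitude in record Geo: optional changed to required -> schema-level compatibility only; this Account value's decode is unchanged


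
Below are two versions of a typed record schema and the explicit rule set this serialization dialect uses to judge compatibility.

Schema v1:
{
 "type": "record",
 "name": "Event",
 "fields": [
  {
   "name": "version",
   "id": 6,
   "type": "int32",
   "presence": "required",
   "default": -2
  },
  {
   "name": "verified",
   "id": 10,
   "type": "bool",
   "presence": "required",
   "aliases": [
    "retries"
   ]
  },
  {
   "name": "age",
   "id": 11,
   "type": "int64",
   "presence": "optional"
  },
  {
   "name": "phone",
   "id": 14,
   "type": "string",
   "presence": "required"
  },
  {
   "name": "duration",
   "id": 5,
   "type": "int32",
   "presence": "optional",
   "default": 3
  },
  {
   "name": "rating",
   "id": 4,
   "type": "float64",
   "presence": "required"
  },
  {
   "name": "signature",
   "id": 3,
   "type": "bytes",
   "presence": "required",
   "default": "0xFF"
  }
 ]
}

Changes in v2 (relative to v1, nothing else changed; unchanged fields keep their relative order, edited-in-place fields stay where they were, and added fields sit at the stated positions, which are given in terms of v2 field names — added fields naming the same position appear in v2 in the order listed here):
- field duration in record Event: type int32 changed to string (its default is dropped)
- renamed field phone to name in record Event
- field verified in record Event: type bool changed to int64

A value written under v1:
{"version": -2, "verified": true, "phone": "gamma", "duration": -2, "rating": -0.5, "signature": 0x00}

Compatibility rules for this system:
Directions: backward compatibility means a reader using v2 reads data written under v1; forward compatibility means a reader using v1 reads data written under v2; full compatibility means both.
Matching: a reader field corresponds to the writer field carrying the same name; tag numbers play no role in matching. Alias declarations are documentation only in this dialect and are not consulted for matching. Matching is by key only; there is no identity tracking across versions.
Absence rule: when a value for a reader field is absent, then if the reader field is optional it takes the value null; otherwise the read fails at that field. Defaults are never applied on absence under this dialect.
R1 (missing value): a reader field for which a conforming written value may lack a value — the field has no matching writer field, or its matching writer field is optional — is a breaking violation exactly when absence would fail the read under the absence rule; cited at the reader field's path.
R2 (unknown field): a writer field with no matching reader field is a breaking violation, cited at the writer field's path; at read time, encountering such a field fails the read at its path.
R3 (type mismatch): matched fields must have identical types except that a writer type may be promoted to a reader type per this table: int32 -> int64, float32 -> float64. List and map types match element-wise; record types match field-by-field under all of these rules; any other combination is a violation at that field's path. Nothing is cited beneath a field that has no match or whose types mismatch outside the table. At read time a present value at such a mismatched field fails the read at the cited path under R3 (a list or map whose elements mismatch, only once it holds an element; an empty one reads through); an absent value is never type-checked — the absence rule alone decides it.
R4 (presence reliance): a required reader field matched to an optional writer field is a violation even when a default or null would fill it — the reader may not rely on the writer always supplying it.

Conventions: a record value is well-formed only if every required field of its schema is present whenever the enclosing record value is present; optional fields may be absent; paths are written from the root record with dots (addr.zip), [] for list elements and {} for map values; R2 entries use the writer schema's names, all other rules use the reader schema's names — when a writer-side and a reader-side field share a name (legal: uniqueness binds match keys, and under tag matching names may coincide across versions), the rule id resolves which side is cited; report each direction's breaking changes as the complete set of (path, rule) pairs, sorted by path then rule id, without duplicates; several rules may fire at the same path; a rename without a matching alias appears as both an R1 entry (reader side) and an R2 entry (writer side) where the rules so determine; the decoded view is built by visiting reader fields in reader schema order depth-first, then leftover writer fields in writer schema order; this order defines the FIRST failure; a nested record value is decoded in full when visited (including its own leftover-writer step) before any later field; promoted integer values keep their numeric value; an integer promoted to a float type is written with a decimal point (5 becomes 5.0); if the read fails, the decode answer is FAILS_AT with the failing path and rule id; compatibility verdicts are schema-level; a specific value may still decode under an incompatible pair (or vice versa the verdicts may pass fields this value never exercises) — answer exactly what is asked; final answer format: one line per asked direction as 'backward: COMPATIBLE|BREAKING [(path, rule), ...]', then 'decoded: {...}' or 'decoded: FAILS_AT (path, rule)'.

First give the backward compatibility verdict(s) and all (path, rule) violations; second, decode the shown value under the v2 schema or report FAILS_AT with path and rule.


backward: BREAKING [(duration, R3), (name, R1), (phone, R2), (verified, R3)]; decoded: FAILS_AT (verified, R3)

arrows below run writer -> reader for Event
backward on Event — v2 reading data written by v1:
  int32 -> int32, writer required: version aligns to version
  bool -> int64, writer required: verified aligns to verified
  int64 -> int64, writer optional: age aligns to age
  name: no writer-side match
  int32 -> string, writer optional: duration aligns to duration
  float64 -> float64, writer required: rating aligns to rating
  bytes -> bytes, writer required: signature aligns to signature
  phone (writer side), unknown to reader
  breaking: (duration, R3)
  breaking: (name, R1)
  breaking: (phone, R2)
  breaking: (verified, R3)
  backward on Event therefore BREAKING (4)
decode walk for Event under reader schema v2:
  version := -2
  read fails at verified under R3
  => FAILS_AT (verified, R3)


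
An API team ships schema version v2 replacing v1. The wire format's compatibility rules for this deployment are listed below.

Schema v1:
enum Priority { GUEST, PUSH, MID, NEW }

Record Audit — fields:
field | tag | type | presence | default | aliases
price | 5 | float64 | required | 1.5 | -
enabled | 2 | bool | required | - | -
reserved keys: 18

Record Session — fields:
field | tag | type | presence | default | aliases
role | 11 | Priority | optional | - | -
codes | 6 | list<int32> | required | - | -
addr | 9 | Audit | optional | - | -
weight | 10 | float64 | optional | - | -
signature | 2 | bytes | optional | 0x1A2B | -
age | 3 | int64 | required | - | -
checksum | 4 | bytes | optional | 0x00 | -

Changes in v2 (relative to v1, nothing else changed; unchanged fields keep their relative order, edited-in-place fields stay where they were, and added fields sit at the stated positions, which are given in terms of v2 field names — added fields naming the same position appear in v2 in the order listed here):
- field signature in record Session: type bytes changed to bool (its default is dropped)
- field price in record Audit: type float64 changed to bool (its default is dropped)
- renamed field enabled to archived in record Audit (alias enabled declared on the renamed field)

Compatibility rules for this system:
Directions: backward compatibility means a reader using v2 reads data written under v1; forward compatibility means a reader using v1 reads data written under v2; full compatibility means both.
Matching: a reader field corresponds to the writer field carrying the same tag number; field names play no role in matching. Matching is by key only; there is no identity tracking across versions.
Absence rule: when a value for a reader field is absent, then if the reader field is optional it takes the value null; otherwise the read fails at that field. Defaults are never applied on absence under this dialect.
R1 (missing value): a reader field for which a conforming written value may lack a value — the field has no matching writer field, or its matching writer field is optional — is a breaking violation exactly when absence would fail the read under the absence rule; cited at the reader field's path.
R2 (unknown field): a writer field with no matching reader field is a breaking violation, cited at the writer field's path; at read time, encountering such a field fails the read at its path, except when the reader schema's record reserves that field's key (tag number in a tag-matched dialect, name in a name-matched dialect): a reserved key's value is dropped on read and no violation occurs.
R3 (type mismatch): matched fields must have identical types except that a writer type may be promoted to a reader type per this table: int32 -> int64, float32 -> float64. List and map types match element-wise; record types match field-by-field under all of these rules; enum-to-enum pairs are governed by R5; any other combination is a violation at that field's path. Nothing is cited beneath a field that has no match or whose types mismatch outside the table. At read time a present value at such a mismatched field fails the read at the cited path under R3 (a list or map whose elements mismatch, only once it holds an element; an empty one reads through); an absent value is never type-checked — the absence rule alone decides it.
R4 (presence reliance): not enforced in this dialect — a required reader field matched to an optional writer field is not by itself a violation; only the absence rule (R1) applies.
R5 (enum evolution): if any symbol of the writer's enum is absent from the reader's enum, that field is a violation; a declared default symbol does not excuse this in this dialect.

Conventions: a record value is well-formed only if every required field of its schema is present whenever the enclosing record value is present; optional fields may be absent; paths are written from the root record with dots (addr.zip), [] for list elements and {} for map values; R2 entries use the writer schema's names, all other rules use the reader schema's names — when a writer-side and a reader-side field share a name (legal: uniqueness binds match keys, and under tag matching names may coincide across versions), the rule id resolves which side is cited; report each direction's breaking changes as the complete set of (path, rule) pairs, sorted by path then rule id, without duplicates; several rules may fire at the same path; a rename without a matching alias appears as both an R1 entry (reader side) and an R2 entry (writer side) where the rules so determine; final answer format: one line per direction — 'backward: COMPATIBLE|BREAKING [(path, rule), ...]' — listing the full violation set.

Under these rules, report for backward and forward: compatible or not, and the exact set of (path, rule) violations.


in Session below, arrows point writer -> reader
backward on Session — v2 reading data written by v1:
  role <- role (Priority -> Priority, writer optional)
  codes <- codes (list<int32> -> list<int32>, writer required)
  addr <- addr (Audit -> Audit, writer optional)
  weight <- weight (float64 -> float64, writer optional)
  signature <- signature (bytes -> bool, writer optional)
  age <- age (int64 -> int64, writer required)
  checksum <- checksum (bytes -> bytes, writer optional)
  addr.price <- addr.price (float64 -> bool, writer required)
  addr.archived <- addr.enabled (bool -> bool, writer required)
  violation R3 at addr.price
  violation R3 at signature
  => 2 violation(s): backward is BREAKING for Session
forward on Session — v1 reading data written by v2:
  role <- role (Priority -> Priority, writer optional)
  codes <- codes (list<int32> -> list<int32>, writer required)
  addr <- addr (Audit -> Audit, writer optional)
  weight <- weight (float64 -> float64, writer optional)
  signature <- signature (bool -> bytes, writer optional)
  age <- age (int64 -> int64, writer required)
  checksum <- checksum (bytes -> bytes, writer optional)
  addr.price <- addr.price (bool -> float64, writer required)
  addr.enabled <- addr.archived (bool -> bool, writer required)
  violation R3 at addr.price
  violation R3 at signature
  => 2 violation(s): forward is BREAKING for Session

backward: BREAKING [(addr.price, R3), (signature, R3)]; forward: BREAKING [(addr.price, R3), (signature, R3)]
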